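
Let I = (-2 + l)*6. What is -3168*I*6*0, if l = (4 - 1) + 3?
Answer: 0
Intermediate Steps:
l = 6 (l = 3 + 3 = 6)
I = 24 (I = (-2 + 6)*6 = 4*6 = 24)
-3168*I*6*0 = -3168*24*6*0 = -456192*0 = -3168*0 = 0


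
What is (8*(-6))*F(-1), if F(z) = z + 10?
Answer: -432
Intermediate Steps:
F(z) = 10 + z
(8*(-6))*F(-1) = (8*(-6))*(10 - 1) = -48*9 = -432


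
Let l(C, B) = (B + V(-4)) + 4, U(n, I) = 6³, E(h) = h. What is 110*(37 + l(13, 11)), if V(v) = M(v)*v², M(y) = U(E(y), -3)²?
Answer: 82120280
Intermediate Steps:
U(n, I) = 216
M(y) = 46656 (M(y) = 216² = 46656)
V(v) = 46656*v²
l(C, B) = 746500 + B (l(C, B) = (B + 46656*(-4)²) + 4 = (B + 46656*16) + 4 = (B + 746496) + 4 = (746496 + B) + 4 = 746500 + B)
110*(37 + l(13, 11)) = 110*(37 + (746500 + 11)) = 110*(37 + 746511) = 110*746548 = 82120280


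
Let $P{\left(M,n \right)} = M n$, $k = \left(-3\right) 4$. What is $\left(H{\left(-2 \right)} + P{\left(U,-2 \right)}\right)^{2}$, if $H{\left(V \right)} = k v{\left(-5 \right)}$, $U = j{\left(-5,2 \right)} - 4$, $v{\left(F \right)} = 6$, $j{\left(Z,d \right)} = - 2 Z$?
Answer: $7056$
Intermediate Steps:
$k = -12$
$U = 6$ ($U = \left(-2\right) \left(-5\right) - 4 = 10 - 4 = 6$)
$H{\left(V \right)} = -72$ ($H{\left(V \right)} = \left(-12\right) 6 = -72$)
$\left(H{\left(-2 \right)} + P{\left(U,-2 \right)}\right)^{2} = \left(-72 + 6 \left(-2\right)\right)^{2} = \left(-72 - 12\right)^{2} = \left(-84\right)^{2} = 7056$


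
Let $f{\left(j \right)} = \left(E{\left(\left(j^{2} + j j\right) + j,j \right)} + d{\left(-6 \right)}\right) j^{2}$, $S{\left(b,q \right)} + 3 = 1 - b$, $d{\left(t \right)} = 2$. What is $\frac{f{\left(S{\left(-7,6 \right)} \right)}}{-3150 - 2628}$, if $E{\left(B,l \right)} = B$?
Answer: $- \frac{475}{1926} \approx -0.24663$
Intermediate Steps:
$S{\left(b,q \right)} = -2 - b$ ($S{\left(b,q \right)} = -3 - \left(-1 + b\right) = -2 - b$)
$f{\left(j \right)} = j^{2} \left(2 + j + 2 j^{2}\right)$ ($f{\left(j \right)} = \left(\left(\left(j^{2} + j j\right) + j\right) + 2\right) j^{2} = \left(\left(\left(j^{2} + j^{2}\right) + j\right) + 2\right) j^{2} = \left(\left(2 j^{2} + j\right) + 2\right) j^{2} = \left(\left(j + 2 j^{2}\right) + 2\right) j^{2} = \left(2 + j + 2 j^{2}\right) j^{2} = j^{2} \left(2 + j + 2 j^{2}\right)$)
$\frac{f{\left(S{\left(-7,6 \right)} \right)}}{-3150 - 2628} = \frac{\left(-2 - -7\right)^{2} \left(2 + \left(-2 - -7\right) \left(1 + 2 \left(-2 - -7\right)\right)\right)}{-3150 - 2628} = \frac{\left(-2 + 7\right)^{2} \left(2 + \left(-2 + 7\right) \left(1 + 2 \left(-2 + 7\right)\right)\right)}{-5778} = 5^{2} \left(2 + 5 \left(1 + 2 \cdot 5\right)\right) \left(- \frac{1}{5778}\right) = 25 \left(2 + 5 \left(1 + 10\right)\right) \left(- \frac{1}{5778}\right) = 25 \left(2 + 5 \cdot 11\right) \left(- \frac{1}{5778}\right) = 25 \left(2 + 55\right) \left(- \frac{1}{5778}\right) = 25 \cdot 57 \left(- \frac{1}{5778}\right) = 1425 \left(- \frac{1}{5778}\right) = - \frac{475}{1926}$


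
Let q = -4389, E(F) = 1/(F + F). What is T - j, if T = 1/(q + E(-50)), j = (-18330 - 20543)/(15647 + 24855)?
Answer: 17057348373/17776368302 ≈ 0.95955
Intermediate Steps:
E(F) = 1/(2*F)
j = -38873/40502 ≈ -0.95978
T = -100/438901 (T = 1/(-4389 + (½)/(-50)) = 1/(-4389 + (½)*(-1/50)) = 1/(-4389 - 1/100) = 1/(-438901/100) = -100/438901 ≈ -0.00022784)
T - j = -100/438901 - 1*(-38873/40502) = -100/438901 + 38873/40502 = 17057348373/17776368302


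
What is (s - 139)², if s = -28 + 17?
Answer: 22500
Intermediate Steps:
s = -11
(s - 139)² = (-11 - 139)² = (-150)² = 22500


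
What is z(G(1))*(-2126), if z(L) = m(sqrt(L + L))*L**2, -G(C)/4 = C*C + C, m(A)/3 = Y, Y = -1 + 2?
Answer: -408192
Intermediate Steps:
Y = 1
m(A) = 3 (m(A) = 3*1 = 3)
G(C) = -4*C - 4*C**2 (G(C) = -4*(C*C + C) = -4*(C**2 + C) = -4*(C + C**2) = -4*C - 4*C**2)
z(L) = 3*L**2
z(G(1))*(-2126) = (3*(-4*1*(1 + 1))**2)*(-2126) = (3*(-4*1*2)**2)*(-2126) = (3*(-8)**2)*(-2126) = (3*64)*(-2126) = 192*(-2126) = -408192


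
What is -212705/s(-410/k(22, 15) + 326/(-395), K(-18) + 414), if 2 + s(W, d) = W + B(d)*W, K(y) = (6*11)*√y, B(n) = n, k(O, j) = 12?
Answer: 913265921025750/90740393131027 - 435666870866700*I*√2/90740393131027 ≈ 10.065 - 6.79*I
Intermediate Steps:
K(y) = 66*√y
s(W, d) = -2 + W + W*d (s(W, d) = -2 + (W + d*W) = -2 + (W + W*d) = -2 + W + W*d)
-212705/s(-410/k(22, 15) + 326/(-395), K(-18) + 414) = -212705/(-2 + (-410/12 + 326/(-395)) + (-410/12 + 326/(-395))*(66*√(-18) + 414)) = -212705/(-2 + (-410*1/12 + 326*(-1/395)) + (-410*1/12 + 326*(-1/395))*(66*(3*I*√2) + 414)) = -212705/(-2 + (-205/6 - 326/395) + (-205/6 - 326/395)*(198*I*√2 + 414)) = -212705/(-2 - 82931/2370 - 82931*(414 + 198*I*√2)/2370) = -212705/(-2 - 82931/2370 + (-5722239/395 - 2736723*I*√2/395)) = -212705/(-6884221/474 - 2736723*I*√2/395)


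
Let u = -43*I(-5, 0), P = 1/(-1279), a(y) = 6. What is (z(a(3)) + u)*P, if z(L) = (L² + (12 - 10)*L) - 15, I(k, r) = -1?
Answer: -76/1279 ≈ -0.059421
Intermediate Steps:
P = -1/1279 ≈ -0.00078186
u = 43 (u = -43*(-1) = 43)
z(L) = -15 + L² + 2*L (z(L) = (L² + 2*L) - 15 = -15 + L² + 2*L)
(z(a(3)) + u)*P = ((-15 + 6² + 2*6) + 43)*(-1/1279) = ((-15 + 36 + 12) + 43)*(-1/1279) = (33 + 43)*(-1/1279) = 76*(-1/1279) = -76/1279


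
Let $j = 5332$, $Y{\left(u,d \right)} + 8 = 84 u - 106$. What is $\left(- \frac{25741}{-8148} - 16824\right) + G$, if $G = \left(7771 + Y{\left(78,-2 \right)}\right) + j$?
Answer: $\frac{22163857}{8148} \approx 2720.2$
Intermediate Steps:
$Y{\left(u,d \right)} = -114 + 84 u$ ($Y{\left(u,d \right)} = -8 + \left(84 u - 106\right) = -8 + \left(-106 + 84 u\right) = -114 + 84 u$)
$G = 19541$ ($G = \left(7771 + \left(-114 + 84 \cdot 78\right)\right) + 5332 = \left(7771 + \left(-114 + 6552\right)\right) + 5332 = \left(7771 + 6438\right) + 5332 = 14209 + 5332 = 19541$)
$\left(- \frac{25741}{-8148} - 16824\right) + G = \left(- \frac{25741}{-8148} - 16824\right) + 19541 = \left(\left(-25741\right) \left(- \frac{1}{8148}\right) - 16824\right) + 19541 = \left(\frac{25741}{8148} - 16824\right) + 19541 = - \frac{137056211}{8148} + 19541 = \frac{22163857}{8148}$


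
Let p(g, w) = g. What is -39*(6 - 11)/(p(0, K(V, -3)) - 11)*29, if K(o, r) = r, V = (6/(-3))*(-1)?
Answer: -5655/11 ≈ -514.09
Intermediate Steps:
V = 2 (V = (6*(-1/3))*(-1) = -2*(-1) = 2)
-39*(6 - 11)/(p(0, K(V, -3)) - 11)*29 = -39*(6 - 11)/(0 - 11)*29 = -(-195)/(-11)*29 = -(-195)*(-1)/11*29 = -39*5/11*29 = -195/11*29 = -5655/11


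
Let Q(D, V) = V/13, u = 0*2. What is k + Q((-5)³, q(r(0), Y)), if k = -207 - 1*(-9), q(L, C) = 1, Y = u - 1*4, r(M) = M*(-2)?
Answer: -2573/13 ≈ -197.92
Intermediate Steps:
u = 0
r(M) = -2*M
Y = -4 (Y = 0 - 1*4 = 0 - 4 = -4)
Q(D, V) = V/13 (Q(D, V) = V*(1/13) = V/13)
k = -198 (k = -207 + 9 = -198)
k + Q((-5)³, q(r(0), Y)) = -198 + (1/13)*1 = -198 + 1/13 = -2573/13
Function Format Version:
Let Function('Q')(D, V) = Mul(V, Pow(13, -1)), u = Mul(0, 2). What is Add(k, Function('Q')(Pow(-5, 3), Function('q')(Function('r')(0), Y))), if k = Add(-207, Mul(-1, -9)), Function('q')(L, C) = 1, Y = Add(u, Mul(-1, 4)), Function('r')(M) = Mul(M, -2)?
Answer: Rational(-2573, 13) ≈ -197.92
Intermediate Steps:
u = 0
Function('r')(M) = Mul(-2, M)
Y = -4 (Y = Add(0, Mul(-1, 4)) = Add(0, -4) = -4)
Function('Q')(D, V) = Mul(Rational(1, 13), V) (Function('Q')(D, V) = Mul(V, Rational(1, 13)) = Mul(Rational(1, 13), V))
k = -198 (k = Add(-207, 9) = -198)
Add(k, Function('Q')(Pow(-5, 3), Function('q')(Function('r')(0), Y))) = Add(-198, Mul(Rational(1, 13), 1)) = Add(-198, Rational(1, 13)) = Rational(-2573, 13)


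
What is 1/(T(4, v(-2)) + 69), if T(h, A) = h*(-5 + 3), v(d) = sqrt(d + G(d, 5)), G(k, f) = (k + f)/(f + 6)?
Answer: 1/61 ≈ 0.016393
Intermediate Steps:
G(k, f) = (f + k)/(6 + f)
v(d) = sqrt(5/11 + 12*d/11) (v(d) = sqrt(d + (5 + d)/(6 + 5)) = sqrt(d + (5 + d)/11) = sqrt(d + (5/11 + d/11)) = sqrt(5/11 + 12*d/11))
T(h, A) = -2*h (T(h, A) = h*(-2) = -2*h)
1/(T(4, v(-2)) + 69) = 1/(-2*4 + 69) = 1/(-8 + 69) = 1/61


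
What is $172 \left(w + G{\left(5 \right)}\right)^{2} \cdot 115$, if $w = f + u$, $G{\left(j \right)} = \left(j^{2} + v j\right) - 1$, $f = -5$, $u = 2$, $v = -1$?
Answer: $5063680$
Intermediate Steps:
$G{\left(j \right)} = -1 + j^{2} - j$ ($G{\left(j \right)} = \left(j^{2} - j\right) - 1 = -1 + j^{2} - j$)
$w = -3$ ($w = -5 + 2 = -3$)
$172 \left(w + G{\left(5 \right)}\right)^{2} \cdot 115 = 172 \left(-3 - \left(6 - 25\right)\right)^{2} \cdot 115 = 172 \left(-3 - -19\right)^{2} \cdot 115 = 172 \left(-3 + 19\right)^{2} \cdot 115 = 172 \cdot 16^{2} \cdot 115 = 172 \cdot 256 \cdot 115 = 44032 \cdot 115 = 5063680$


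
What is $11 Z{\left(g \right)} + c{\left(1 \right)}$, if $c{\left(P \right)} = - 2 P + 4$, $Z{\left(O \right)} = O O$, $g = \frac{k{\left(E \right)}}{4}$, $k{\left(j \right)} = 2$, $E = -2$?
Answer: $\frac{19}{4} \approx 4.75$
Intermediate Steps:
$g = \frac{1}{2}$ ($g = \frac{2}{4} = 2 \cdot \frac{1}{4} = \frac{1}{2} \approx 0.5$)
$Z{\left(O \right)} = O^{2}$
$c{\left(P \right)} = 4 - 2 P$
$11 Z{\left(g \right)} + c{\left(1 \right)} = \frac{11}{4} + \left(4 - 2\right) = 11 \cdot \frac{1}{4} + \left(4 - 2\right) = \frac{11}{4} + 2 = \frac{19}{4}$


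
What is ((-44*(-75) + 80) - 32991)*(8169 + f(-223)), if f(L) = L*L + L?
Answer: -1707814425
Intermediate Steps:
f(L) = L + L**2 (f(L) = L**2 + L = L + L**2)
((-44*(-75) + 80) - 32991)*(8169 + f(-223)) = ((-44*(-75) + 80) - 32991)*(8169 - 223*(1 - 223)) = ((3300 + 80) - 32991)*(8169 - 223*(-222)) = (3380 - 32991)*(8169 + 49506) = -29611*57675 = -1707814425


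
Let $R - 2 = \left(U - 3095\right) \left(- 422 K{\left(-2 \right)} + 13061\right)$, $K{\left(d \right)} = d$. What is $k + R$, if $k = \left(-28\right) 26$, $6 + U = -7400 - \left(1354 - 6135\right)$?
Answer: $-79537326$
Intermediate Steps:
$U = -2625$ ($U = -6 - 2619 = -2625$)
$R = -79536598$ ($R = 2 + \left(-2625 - 3095\right) \left(\left(-422\right) \left(-2\right) + 13061\right) = 2 - 5720 \left(844 + 13061\right) = 2 - 79536600 = -79536598$)
$k = -728$
$k + R = -728 - 79536598 = -79537326$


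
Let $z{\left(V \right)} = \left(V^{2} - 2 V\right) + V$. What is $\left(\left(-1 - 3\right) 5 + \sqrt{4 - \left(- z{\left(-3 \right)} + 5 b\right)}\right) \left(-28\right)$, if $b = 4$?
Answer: $560 - 56 i \approx 560.0 - 56.0 i$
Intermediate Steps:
$z{\left(V \right)} = V^{2} - V$
$\left(\left(-1 - 3\right) 5 + \sqrt{4 - \left(- z{\left(-3 \right)} + 5 b\right)}\right) \left(-28\right) = \left(\left(-1 - 3\right) 5 + \sqrt{4 - \left(20 + 3 \left(-1 - 3\right)\right)}\right) \left(-28\right) = \left(\left(-4\right) 5 + \sqrt{4 - 8}\right) \left(-28\right) = \left(-20 + \sqrt{4 + \left(12 - 20\right)}\right) \left(-28\right) = \left(-20 + \sqrt{4 - 8}\right) \left(-28\right) = \left(-20 + \sqrt{-4}\right) \left(-28\right) = \left(-20 + 2 i\right) \left(-28\right) = 560 - 56 i$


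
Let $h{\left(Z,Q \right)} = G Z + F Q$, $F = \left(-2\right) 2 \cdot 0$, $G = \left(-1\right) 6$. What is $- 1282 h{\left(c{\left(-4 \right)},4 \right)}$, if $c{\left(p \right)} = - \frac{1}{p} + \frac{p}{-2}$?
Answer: $17307$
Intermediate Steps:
$G = -6$
$F = 0$ ($F = \left(-4\right) 0 = 0$)
$c{\left(p \right)} = - \frac{1}{p} - \frac{p}{2}$ ($c{\left(p \right)} = - \frac{1}{p} + p \left(- \frac{1}{2}\right) = - \frac{1}{p} - \frac{p}{2}$)
$h{\left(Z,Q \right)} = - 6 Z$ ($h{\left(Z,Q \right)} = - 6 Z + 0 Q = - 6 Z + 0 = - 6 Z$)
$- 1282 h{\left(c{\left(-4 \right)},4 \right)} = - 1282 \left(- 6 \left(- \frac{1}{-4} - -2\right)\right) = - 1282 \left(- 6 \left(\left(-1\right) \left(- \frac{1}{4}\right) + 2\right)\right) = - 1282 \left(- 6 \left(\frac{1}{4} + 2\right)\right) = - 1282 \left(\left(-6\right) \frac{9}{4}\right) = \left(-1282\right) \left(- \frac{27}{2}\right) = 17307$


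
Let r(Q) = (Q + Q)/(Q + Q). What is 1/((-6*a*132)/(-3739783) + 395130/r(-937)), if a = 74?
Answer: 3739783/1477700515398 ≈ 2.5308e-6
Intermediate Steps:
r(Q) = 1 (r(Q) = (2*Q)/((2*Q)) = (2*Q)*(1/(2*Q)) = 1)
1/((-6*a*132)/(-3739783) + 395130/r(-937)) = 1/((-6*74*132)/(-3739783) + 395130/1) = 1/(-444*132*(-1/3739783) + 395130*1) = 1/(-58608*(-1/3739783) + 395130) = 1/(58608/3739783 + 395130) = 1/(1477700515398/3739783) = 3739783/1477700515398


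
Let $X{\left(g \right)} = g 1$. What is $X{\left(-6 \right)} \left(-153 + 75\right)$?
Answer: $468$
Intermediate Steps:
$X{\left(g \right)} = g$
$X{\left(-6 \right)} \left(-153 + 75\right) = - 6 \left(-153 + 75\right) = \left(-6\right) \left(-78\right) = 468$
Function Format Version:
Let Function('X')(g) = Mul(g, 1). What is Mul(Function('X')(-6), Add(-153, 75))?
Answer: 468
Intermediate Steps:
Function('X')(g) = g
Mul(Function('X')(-6), Add(-153, 75)) = Mul(-6, Add(-153, 75)) = Mul(-6, -78) = 468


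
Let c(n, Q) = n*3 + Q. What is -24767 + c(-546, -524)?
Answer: -26929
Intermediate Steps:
c(n, Q) = Q + 3*n (c(n, Q) = 3*n + Q = Q + 3*n)
-24767 + c(-546, -524) = -24767 + (-524 + 3*(-546)) = -24767 + (-524 - 1638) = -24767 - 2162 = -26929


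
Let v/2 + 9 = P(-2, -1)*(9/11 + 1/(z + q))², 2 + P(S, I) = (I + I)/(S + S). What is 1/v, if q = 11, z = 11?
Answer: -484/9795 ≈ -0.049413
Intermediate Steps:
P(S, I) = -2 + I/S (P(S, I) = -2 + (I + I)/(S + S) = -2 + (2*I)/((2*S)) = -2 + (2*I)*(1/(2*S)) = -2 + I/S)
v = -9795/484 (v = -18 + 2*((-2 - 1/(-2))*(9/11 + 1/(11 + 11))²) = -18 + 2*((-2 - 1*(-½))*(9*(1/11) + 1/22)²) = -18 + 2*((-2 + ½)*(9/11 + 1/22)²) = -18 + 2*(-3*(19/22)²/2) = -18 + 2*(-3/2*361/484) = -18 + 2*(-1083/968) = -18 - 1083/484 = -9795/484 ≈ -20.238)
1/v = 1/(-9795/484) = -484/9795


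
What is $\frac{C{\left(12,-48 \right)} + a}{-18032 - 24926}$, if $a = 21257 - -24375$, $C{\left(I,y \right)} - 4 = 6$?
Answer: $- \frac{22821}{21479} \approx -1.0625$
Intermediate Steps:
$C{\left(I,y \right)} = 10$ ($C{\left(I,y \right)} = 4 + 6 = 10$)
$a = 45632$ ($a = 21257 + 24375 = 45632$)
$\frac{C{\left(12,-48 \right)} + a}{-18032 - 24926} = \frac{10 + 45632}{-18032 - 24926} = \frac{45642}{-42958} = 45642 \left(- \frac{1}{42958}\right) = - \frac{22821}{21479}$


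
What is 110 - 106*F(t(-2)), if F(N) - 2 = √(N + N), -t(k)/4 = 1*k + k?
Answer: -102 - 424*√2 ≈ -701.63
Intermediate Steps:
t(k) = -8*k (t(k) = -4*(1*k + k) = -4*(k + k) = -8*k)
F(N) = 2 + √2*√N (F(N) = 2 + √(N + N) = 2 + √(2*N) = 2 + √2*√N)
110 - 106*F(t(-2)) = 110 - 106*(2 + √2*√(-8*(-2))) = 110 - 106*(2 + √2*√16) = 110 - 106*(2 + √2*4) = 110 - 106*(2 + 4*√2) = 110 + (-212 - 424*√2) = -102 - 424*√2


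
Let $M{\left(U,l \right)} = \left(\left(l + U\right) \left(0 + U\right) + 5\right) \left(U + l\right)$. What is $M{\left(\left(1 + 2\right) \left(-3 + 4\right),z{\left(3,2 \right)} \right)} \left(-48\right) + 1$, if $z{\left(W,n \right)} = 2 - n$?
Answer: $-2015$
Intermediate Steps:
$M{\left(U,l \right)} = \left(5 + U \left(U + l\right)\right) \left(U + l\right)$ ($M{\left(U,l \right)} = \left(\left(U + l\right) U + 5\right) \left(U + l\right) = \left(U \left(U + l\right) + 5\right) \left(U + l\right) = \left(5 + U \left(U + l\right)\right) \left(U + l\right)$)
$M{\left(\left(1 + 2\right) \left(-3 + 4\right),z{\left(3,2 \right)} \right)} \left(-48\right) + 1 = \left(\left(\left(1 + 2\right) \left(-3 + 4\right)\right)^{3} + 5 \left(1 + 2\right) \left(-3 + 4\right) + 5 \left(2 - 2\right) + \left(1 + 2\right) \left(-3 + 4\right) \left(2 - 2\right)^{2} + 2 \left(2 - 2\right) \left(\left(1 + 2\right) \left(-3 + 4\right)\right)^{2}\right) \left(-48\right) + 1 = \left(\left(3 \cdot 1\right)^{3} + 5 \cdot 3 \cdot 1 + 5 \left(2 - 2\right) + 3 \cdot 1 \left(2 - 2\right)^{2} + 2 \left(2 - 2\right) \left(3 \cdot 1\right)^{2}\right) \left(-48\right) + 1 = \left(3^{3} + 5 \cdot 3 + 5 \cdot 0 + 3 \cdot 0^{2} + 2 \cdot 0 \cdot 3^{2}\right) \left(-48\right) + 1 = \left(27 + 15 + 0 + 3 \cdot 0 + 2 \cdot 0 \cdot 9\right) \left(-48\right) + 1 = \left(27 + 15 + 0 + 0 + 0\right) \left(-48\right) + 1 = 42 \left(-48\right) + 1 = -2016 + 1 = -2015$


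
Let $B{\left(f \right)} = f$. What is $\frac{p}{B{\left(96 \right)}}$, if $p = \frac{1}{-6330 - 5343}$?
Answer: $- \frac{1}{1120608} \approx -8.9237 \cdot 10^{-7}$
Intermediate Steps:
$p = - \frac{1}{11673}$ ($p = \frac{1}{-11673} = - \frac{1}{11673} \approx -8.5668 \cdot 10^{-5}$)
$\frac{p}{B{\left(96 \right)}} = - \frac{1}{11673 \cdot 96} = \left(- \frac{1}{11673}\right) \frac{1}{96} = - \frac{1}{1120608}$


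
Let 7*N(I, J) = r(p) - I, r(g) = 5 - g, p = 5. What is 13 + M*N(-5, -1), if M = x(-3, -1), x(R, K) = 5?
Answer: 116/7 ≈ 16.571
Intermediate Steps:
N(I, J) = -I/7 (N(I, J) = ((5 - 1*5) - I)/7 = ((5 - 5) - I)/7 = (0 - I)/7 = (-I)/7 = -I/7)
M = 5
13 + M*N(-5, -1) = 13 + 5*(-⅐*(-5)) = 13 + 5*(5/7) = 13 + 25/7 = 116/7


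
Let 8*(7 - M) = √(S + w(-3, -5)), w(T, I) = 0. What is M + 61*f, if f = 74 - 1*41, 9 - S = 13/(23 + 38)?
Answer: 2020 - √8174/244 ≈ 2019.6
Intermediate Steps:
S = 536/61 (S = 9 - 13/(23 + 38) = 9 - 13/61 = 536/61 ≈ 8.7869)
M = 7 - √8174/244 (M = 7 - √(536/61 + 0)/8 = 7 - √8174/244 ≈ 6.6295)
f = 33 (f = 74 - 41 = 33)
M + 61*f = (7 - √8174/244) + 61*33 = (7 - √8174/244) + 2013 = 2020 - √8174/244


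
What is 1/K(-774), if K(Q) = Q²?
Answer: 1/599076 ≈ 1.6692e-6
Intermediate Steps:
1/K(-774) = 1/((-774)²) = 1/599076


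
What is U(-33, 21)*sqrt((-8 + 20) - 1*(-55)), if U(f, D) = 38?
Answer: 38*sqrt(67) ≈ 311.04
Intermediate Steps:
U(-33, 21)*sqrt((-8 + 20) - 1*(-55)) = 38*sqrt((-8 + 20) - 1*(-55)) = 38*sqrt(12 + 55) = 38*sqrt(67)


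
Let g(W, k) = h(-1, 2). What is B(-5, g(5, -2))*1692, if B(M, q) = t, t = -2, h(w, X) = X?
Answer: -3384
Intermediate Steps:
g(W, k) = 2
B(M, q) = -2
B(-5, g(5, -2))*1692 = -2*1692 = -3384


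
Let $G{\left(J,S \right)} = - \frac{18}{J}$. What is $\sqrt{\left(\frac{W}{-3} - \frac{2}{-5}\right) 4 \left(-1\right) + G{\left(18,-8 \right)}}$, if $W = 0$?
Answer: $\frac{i \sqrt{65}}{5} \approx 1.6125 i$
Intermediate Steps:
$\sqrt{\left(\frac{W}{-3} - \frac{2}{-5}\right) 4 \left(-1\right) + G{\left(18,-8 \right)}} = \sqrt{\left(\frac{0}{-3} - \frac{2}{-5}\right) 4 \left(-1\right) - \frac{18}{18}} = \sqrt{\left(0 \left(- \frac{1}{3}\right) - - \frac{2}{5}\right) 4 \left(-1\right) - 1} = \sqrt{\left(0 + \frac{2}{5}\right) 4 \left(-1\right) - 1} = \sqrt{\frac{2}{5} \cdot 4 \left(-1\right) - 1} = \sqrt{\frac{8}{5} \left(-1\right) - 1} = \sqrt{- \frac{8}{5} - 1} = \sqrt{- \frac{13}{5}} = \frac{i \sqrt{65}}{5}$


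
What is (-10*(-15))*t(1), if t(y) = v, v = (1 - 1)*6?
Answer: 0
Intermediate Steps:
v = 0 (v = 0*6 = 0)
t(y) = 0
(-10*(-15))*t(1) = -10*(-15)*0 = 150*0 = 0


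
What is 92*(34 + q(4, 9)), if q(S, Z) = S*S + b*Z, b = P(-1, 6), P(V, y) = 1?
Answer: 5428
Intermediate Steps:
b = 1
q(S, Z) = Z + S**2 (q(S, Z) = S*S + 1*Z = S**2 + Z = Z + S**2)
92*(34 + q(4, 9)) = 92*(34 + (9 + 4**2)) = 92*(34 + (9 + 16)) = 92*(34 + 25) = 92*59 = 5428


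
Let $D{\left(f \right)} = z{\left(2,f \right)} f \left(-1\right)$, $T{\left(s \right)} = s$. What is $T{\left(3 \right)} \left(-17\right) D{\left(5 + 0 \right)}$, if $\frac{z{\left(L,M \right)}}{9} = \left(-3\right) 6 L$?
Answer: $-82620$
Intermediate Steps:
$z{\left(L,M \right)} = - 162 L$ ($z{\left(L,M \right)} = 9 \left(-3\right) 6 L = 9 \left(- 18 L\right) = - 162 L$)
$D{\left(f \right)} = 324 f$ ($D{\left(f \right)} = \left(-162\right) 2 f \left(-1\right) = - 324 f \left(-1\right) = 324 f$)
$T{\left(3 \right)} \left(-17\right) D{\left(5 + 0 \right)} = 3 \left(-17\right) 324 \left(5 + 0\right) = - 51 \cdot 324 \cdot 5 = \left(-51\right) 1620 = -82620$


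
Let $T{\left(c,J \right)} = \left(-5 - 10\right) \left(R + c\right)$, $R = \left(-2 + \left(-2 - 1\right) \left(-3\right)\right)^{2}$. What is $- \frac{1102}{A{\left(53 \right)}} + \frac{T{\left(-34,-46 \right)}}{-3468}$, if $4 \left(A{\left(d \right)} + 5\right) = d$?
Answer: $- \frac{5093173}{38148} \approx -133.51$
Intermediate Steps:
$A{\left(d \right)} = -5 + \frac{d}{4}$
$R = 49$ ($R = \left(-2 - -9\right)^{2} = \left(-2 + 9\right)^{2} = 7^{2} = 49$)
$T{\left(c,J \right)} = -735 - 15 c$ ($T{\left(c,J \right)} = \left(-5 - 10\right) \left(49 + c\right) = - 15 \left(49 + c\right) = -735 - 15 c$)
$- \frac{1102}{A{\left(53 \right)}} + \frac{T{\left(-34,-46 \right)}}{-3468} = - \frac{1102}{-5 + \frac{1}{4} \cdot 53} + \frac{-735 - -510}{-3468} = - \frac{1102}{-5 + \frac{53}{4}} + \left(-735 + 510\right) \left(- \frac{1}{3468}\right) = - \frac{1102}{\frac{33}{4}} - - \frac{75}{1156} = \left(-1102\right) \frac{4}{33} + \frac{75}{1156} = - \frac{4408}{33} + \frac{75}{1156} = - \frac{5093173}{38148}$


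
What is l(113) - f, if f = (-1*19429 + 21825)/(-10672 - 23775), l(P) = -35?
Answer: -1203249/34447 ≈ -34.930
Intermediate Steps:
f = -2396/34447 (f = (-19429 + 21825)/(-34447) = 2396*(-1/34447) = -2396/34447 ≈ -0.069556)
l(113) - f = -35 - 1*(-2396/34447) = -35 + 2396/34447 = -1203249/34447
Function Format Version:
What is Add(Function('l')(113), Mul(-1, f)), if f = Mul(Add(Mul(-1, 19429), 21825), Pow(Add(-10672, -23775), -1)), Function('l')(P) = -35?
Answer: Rational(-1203249, 34447) ≈ -34.930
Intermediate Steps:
f = Rational(-2396, 34447) (f = Mul(Add(-19429, 21825), Pow(-34447, -1)) = Mul(2396, Rational(-1, 34447)) = Rational(-2396, 34447) ≈ -0.069556)
Add(Function('l')(113), Mul(-1, f)) = Add(-35, Mul(-1, Rational(-2396, 34447))) = Add(-35, Rational(2396, 34447)) = Rational(-1203249, 34447)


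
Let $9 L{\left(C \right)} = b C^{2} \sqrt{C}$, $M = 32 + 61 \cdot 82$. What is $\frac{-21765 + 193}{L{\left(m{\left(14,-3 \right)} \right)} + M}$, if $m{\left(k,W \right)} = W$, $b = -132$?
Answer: $- \frac{9049454}{2116119} - \frac{237292 i \sqrt{3}}{2116119} \approx -4.2764 - 0.19422 i$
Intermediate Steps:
$M = 5034$ ($M = 32 + 5002 = 5034$)
$L{\left(C \right)} = - \frac{44 C^{\frac{5}{2}}}{3}$ ($L{\left(C \right)} = \frac{- 132 C^{2} \sqrt{C}}{9} = \frac{\left(-132\right) C^{\frac{5}{2}}}{9} = - \frac{44 C^{\frac{5}{2}}}{3}$)
$\frac{-21765 + 193}{L{\left(m{\left(14,-3 \right)} \right)} + M} = \frac{-21765 + 193}{- \frac{44 \left(-3\right)^{\frac{5}{2}}}{3} + 5034} = - \frac{21572}{- \frac{44 \cdot 9 i \sqrt{3}}{3} + 5034} = - \frac{21572}{- 132 i \sqrt{3} + 5034} = - \frac{21572}{5034 - 132 i \sqrt{3}}$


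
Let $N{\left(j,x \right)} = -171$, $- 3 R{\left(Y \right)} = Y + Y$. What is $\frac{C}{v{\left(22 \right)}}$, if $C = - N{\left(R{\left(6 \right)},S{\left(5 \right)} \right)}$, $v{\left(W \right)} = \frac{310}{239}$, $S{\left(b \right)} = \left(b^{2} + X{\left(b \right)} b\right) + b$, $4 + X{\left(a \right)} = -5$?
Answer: $\frac{40869}{310} \approx 131.84$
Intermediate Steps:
$R{\left(Y \right)} = - \frac{2 Y}{3}$ ($R{\left(Y \right)} = - \frac{Y + Y}{3} = - \frac{2 Y}{3}$)
$X{\left(a \right)} = -9$ ($X{\left(a \right)} = -4 - 5 = -9$)
$S{\left(b \right)} = b^{2} - 8 b$ ($S{\left(b \right)} = \left(b^{2} - 9 b\right) + b = b^{2} - 8 b$)
$v{\left(W \right)} = \frac{310}{239}$ ($v{\left(W \right)} = 310 \cdot \frac{1}{239} = \frac{310}{239}$)
$C = 171$ ($C = \left(-1\right) \left(-171\right) = 171$)
$\frac{C}{v{\left(22 \right)}} = \frac{171}{\frac{310}{239}} = 171 \cdot \frac{239}{310} = \frac{40869}{310}$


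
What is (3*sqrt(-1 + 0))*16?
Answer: 48*I ≈ 48.0*I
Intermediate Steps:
(3*sqrt(-1 + 0))*16 = (3*sqrt(-1))*16 = (3*I)*16 = 48*I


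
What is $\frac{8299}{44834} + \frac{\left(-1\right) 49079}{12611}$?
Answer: $- \frac{2095749197}{565401574} \approx -3.7067$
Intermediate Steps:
$\frac{8299}{44834} + \frac{\left(-1\right) 49079}{12611} = 8299 \cdot \frac{1}{44834} - \frac{49079}{12611} = \frac{8299}{44834} - \frac{49079}{12611} = - \frac{2095749197}{565401574}$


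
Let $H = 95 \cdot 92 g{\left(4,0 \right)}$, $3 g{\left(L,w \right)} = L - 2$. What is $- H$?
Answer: $- \frac{17480}{3} \approx -5826.7$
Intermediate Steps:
$g{\left(L,w \right)} = - \frac{2}{3} + \frac{L}{3}$ ($g{\left(L,w \right)} = \frac{L - 2}{3} = \frac{-2 + L}{3} = - \frac{2}{3} + \frac{L}{3}$)
$H = \frac{17480}{3}$ ($H = 95 \cdot 92 \left(- \frac{2}{3} + \frac{1}{3} \cdot 4\right) = 8740 \left(- \frac{2}{3} + \frac{4}{3}\right) = 8740 \cdot \frac{2}{3} = \frac{17480}{3} \approx 5826.7$)
$- H = \left(-1\right) \frac{17480}{3} = - \frac{17480}{3}$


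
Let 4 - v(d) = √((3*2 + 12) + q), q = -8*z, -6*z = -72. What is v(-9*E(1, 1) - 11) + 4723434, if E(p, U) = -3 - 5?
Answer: 4723438 - I*√78 ≈ 4.7234e+6 - 8.8318*I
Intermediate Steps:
z = 12 (z = -⅙*(-72) = 12)
E(p, U) = -8
q = -96 (q = -8*12 = -96)
v(d) = 4 - I*√78 (v(d) = 4 - √((3*2 + 12) - 96) = 4 - √((6 + 12) - 96) = 4 - √(18 - 96) = 4 - √(-78) = 4 - I*√78)
v(-9*E(1, 1) - 11) + 4723434 = (4 - I*√78) + 4723434 = 4723438 - I*√78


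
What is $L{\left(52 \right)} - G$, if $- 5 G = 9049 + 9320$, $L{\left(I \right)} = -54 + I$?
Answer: $\frac{18359}{5} \approx 3671.8$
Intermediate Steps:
$G = - \frac{18369}{5}$ ($G = - \frac{9049 + 9320}{5} = \left(- \frac{1}{5}\right) 18369 = - \frac{18369}{5} \approx -3673.8$)
$L{\left(52 \right)} - G = \left(-54 + 52\right) - - \frac{18369}{5} = -2 + \frac{18369}{5} = \frac{18359}{5}$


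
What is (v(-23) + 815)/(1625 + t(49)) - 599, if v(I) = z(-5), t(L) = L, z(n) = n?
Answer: -18554/31 ≈ -598.52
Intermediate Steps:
v(I) = -5
(v(-23) + 815)/(1625 + t(49)) - 599 = (-5 + 815)/(1625 + 49) - 599 = 810/1674 - 599 = 810*(1/1674) - 599 = 15/31 - 599 = -18554/31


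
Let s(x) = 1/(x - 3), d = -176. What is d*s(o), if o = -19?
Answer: 8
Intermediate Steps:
s(x) = 1/(-3 + x)
d*s(o) = -176/(-3 - 19) = -176/(-22) = -176*(-1/22) = 8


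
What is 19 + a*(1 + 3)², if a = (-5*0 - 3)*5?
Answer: -221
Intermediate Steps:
a = -15 (a = (0 - 3)*5 = -3*5 = -15)
19 + a*(1 + 3)² = 19 - 15*(1 + 3)² = 19 - 15*4² = 19 - 15*16 = 19 - 240 = -221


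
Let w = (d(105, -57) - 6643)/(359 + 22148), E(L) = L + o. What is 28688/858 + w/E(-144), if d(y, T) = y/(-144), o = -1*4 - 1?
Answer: 23324155613/697536944 ≈ 33.438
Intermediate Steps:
o = -5 (o = -4 - 1 = -5)
d(y, T) = -y/144 (d(y, T) = y*(-1/144) = -y/144)
E(L) = -5 + L (E(L) = L - 5 = -5 + L)
w = -318899/1080336 (w = (-1/144*105 - 6643)/(359 + 22148) = (-35/48 - 6643)/22507 = -318899/48*1/22507 = -318899/1080336 ≈ -0.29519)
28688/858 + w/E(-144) = 28688/858 - 318899/(1080336*(-5 - 144)) = 28688*(1/858) - 318899/1080336/(-149) = 1304/39 - 318899/1080336*(-1/149) = 1304/39 + 318899/160970064 = 23324155613/697536944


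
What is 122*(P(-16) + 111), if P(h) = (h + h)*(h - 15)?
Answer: 134566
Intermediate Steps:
P(h) = 2*h*(-15 + h) (P(h) = (2*h)*(-15 + h) = 2*h*(-15 + h))
122*(P(-16) + 111) = 122*(2*(-16)*(-15 - 16) + 111) = 122*(2*(-16)*(-31) + 111) = 122*(992 + 111) = 122*1103 = 134566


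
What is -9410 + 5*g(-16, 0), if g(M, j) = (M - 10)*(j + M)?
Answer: -7330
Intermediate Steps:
g(M, j) = (-10 + M)*(M + j)
-9410 + 5*g(-16, 0) = -9410 + 5*((-16)**2 - 10*(-16) - 10*0 - 16*0) = -9410 + 5*(256 + 160 + 0 + 0) = -9410 + 5*416 = -9410 + 2080 = -7330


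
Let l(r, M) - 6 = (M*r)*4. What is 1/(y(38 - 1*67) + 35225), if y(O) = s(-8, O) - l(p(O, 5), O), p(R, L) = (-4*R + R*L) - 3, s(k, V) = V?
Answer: 1/31478 ≈ 3.1768e-5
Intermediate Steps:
p(R, L) = -3 - 4*R + L*R (p(R, L) = (-4*R + L*R) - 3 = -3 - 4*R + L*R)
l(r, M) = 6 + 4*M*r (l(r, M) = 6 + (M*r)*4 = 6 + 4*M*r)
y(O) = -6 + O - 4*O*(-3 + O) (y(O) = O - (6 + 4*O*(-3 - 4*O + 5*O)) = O - (6 + 4*O*(-3 + O)) = O + (-6 - 4*O*(-3 + O)) = -6 + O - 4*O*(-3 + O))
1/(y(38 - 1*67) + 35225) = 1/((-6 + (38 - 1*67) - 4*(38 - 1*67)*(-3 + (38 - 1*67))) + 35225) = 1/((-6 + (38 - 67) - 4*(38 - 67)*(-3 + (38 - 67))) + 35225) = 1/((-6 - 29 - 4*(-29)*(-3 - 29)) + 35225) = 1/((-6 - 29 - 4*(-29)*(-32)) + 35225) = 1/((-6 - 29 - 3712) + 35225) = 1/(-3747 + 35225) = 1/31478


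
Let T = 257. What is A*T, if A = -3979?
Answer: -1022603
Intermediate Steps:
A*T = -3979*257 = -1022603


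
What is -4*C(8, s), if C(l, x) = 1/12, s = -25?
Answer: -⅓ ≈ -0.33333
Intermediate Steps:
C(l, x) = 1/12
-4*C(8, s) = -4*1/12 = -⅓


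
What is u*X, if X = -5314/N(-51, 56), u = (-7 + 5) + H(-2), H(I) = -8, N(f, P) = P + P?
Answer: 13285/28 ≈ 474.46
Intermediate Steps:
N(f, P) = 2*P
u = -10 (u = (-7 + 5) - 8 = -2 - 8 = -10)
X = -2657/56 (X = -5314/(2*56) = -5314/112 = -5314*1/112 = -2657/56 ≈ -47.446)
u*X = -10*(-2657/56) = 13285/28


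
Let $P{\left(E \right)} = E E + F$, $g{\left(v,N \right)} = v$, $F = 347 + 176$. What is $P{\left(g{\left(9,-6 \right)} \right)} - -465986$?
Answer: $466590$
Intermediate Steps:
$F = 523$
$P{\left(E \right)} = 523 + E^{2}$ ($P{\left(E \right)} = E E + 523 = E^{2} + 523 = 523 + E^{2}$)
$P{\left(g{\left(9,-6 \right)} \right)} - -465986 = \left(523 + 9^{2}\right) - -465986 = \left(523 + 81\right) + 465986 = 604 + 465986 = 466590$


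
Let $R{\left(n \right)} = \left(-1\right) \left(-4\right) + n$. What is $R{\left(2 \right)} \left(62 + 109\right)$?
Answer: $1026$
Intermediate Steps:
$R{\left(n \right)} = 4 + n$
$R{\left(2 \right)} \left(62 + 109\right) = \left(4 + 2\right) \left(62 + 109\right) = 6 \cdot 171 = 1026$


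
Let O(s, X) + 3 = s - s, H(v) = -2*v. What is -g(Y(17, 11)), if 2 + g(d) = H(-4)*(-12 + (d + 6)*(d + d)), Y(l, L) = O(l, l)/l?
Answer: 33074/289 ≈ 114.44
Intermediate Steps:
O(s, X) = -3 (O(s, X) = -3 + (s - s) = -3 + 0 = -3)
Y(l, L) = -3/l
g(d) = -98 + 16*d*(6 + d) (g(d) = -2 + (-2*(-4))*(-12 + (d + 6)*(d + d)) = -2 + 8*(-12 + (6 + d)*(2*d)) = -2 + 8*(-12 + 2*d*(6 + d)) = -2 + (-96 + 16*d*(6 + d)) = -98 + 16*d*(6 + d))
-g(Y(17, 11)) = -(-98 + 16*(-3/17)² + 96*(-3/17)) = -(-98 + 16*(9/289) - 288/17) = -(-98 + 144/289 - 288/17) = -1*(-33074/289) = 33074/289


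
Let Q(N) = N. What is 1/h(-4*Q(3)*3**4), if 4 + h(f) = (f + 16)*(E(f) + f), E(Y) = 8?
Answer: 1/921580 ≈ 1.0851e-6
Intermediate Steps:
h(f) = -4 + (8 + f)*(16 + f) (h(f) = -4 + (f + 16)*(8 + f) = -4 + (16 + f)*(8 + f) = -4 + (8 + f)*(16 + f))
1/h(-4*Q(3)*3**4) = 1/(124 + (-4*3*3**4)**2 + 24*(-4*3*3**4)) = 1/(124 + (-12*81)**2 + 24*(-12*81)) = 1/(124 + (-972)**2 + 24*(-972)) = 1/(124 + 944784 - 23328) = 1/921580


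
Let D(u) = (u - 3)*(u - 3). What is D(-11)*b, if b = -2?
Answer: -392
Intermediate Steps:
D(u) = (-3 + u)² (D(u) = (-3 + u)*(-3 + u) = (-3 + u)²)
D(-11)*b = (-3 - 11)²*(-2) = (-14)²*(-2) = 196*(-2) = -392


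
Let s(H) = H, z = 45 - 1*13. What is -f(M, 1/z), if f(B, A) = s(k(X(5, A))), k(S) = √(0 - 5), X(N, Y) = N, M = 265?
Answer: -I*√5 ≈ -2.2361*I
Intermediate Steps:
k(S) = I*√5 (k(S) = √(-5) = I*√5)
z = 32 (z = 45 - 13 = 32)
f(B, A) = I*√5
-f(M, 1/z) = -I*√5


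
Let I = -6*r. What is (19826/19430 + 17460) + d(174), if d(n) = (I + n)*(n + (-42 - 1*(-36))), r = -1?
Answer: 463415413/9715 ≈ 47701.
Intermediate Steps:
I = 6 (I = -6*(-1) = 6)
d(n) = (-6 + n)*(6 + n) (d(n) = (6 + n)*(n + (-42 - 1*(-36))) = (6 + n)*(n + (-42 + 36)) = (6 + n)*(n - 6) = (6 + n)*(-6 + n) = (-6 + n)*(6 + n))
(19826/19430 + 17460) + d(174) = (19826/19430 + 17460) + (-36 + 174²) = (19826*(1/19430) + 17460) + (-36 + 30276) = (9913/9715 + 17460) + 30240 = 169633813/9715 + 30240 = 463415413/9715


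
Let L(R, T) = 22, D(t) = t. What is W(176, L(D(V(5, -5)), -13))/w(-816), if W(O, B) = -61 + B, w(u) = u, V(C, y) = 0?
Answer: 13/272 ≈ 0.047794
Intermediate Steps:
W(176, L(D(V(5, -5)), -13))/w(-816) = (-61 + 22)/(-816) = -39*(-1/816) = 13/272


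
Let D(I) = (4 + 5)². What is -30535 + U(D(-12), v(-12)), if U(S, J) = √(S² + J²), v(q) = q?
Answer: -30535 + 3*√745 ≈ -30453.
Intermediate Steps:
D(I) = 81 (D(I) = 9² = 81)
U(S, J) = √(J² + S²)
-30535 + U(D(-12), v(-12)) = -30535 + √((-12)² + 81²) = -30535 + √(144 + 6561) = -30535 + √6705 = -30535 + 3*√745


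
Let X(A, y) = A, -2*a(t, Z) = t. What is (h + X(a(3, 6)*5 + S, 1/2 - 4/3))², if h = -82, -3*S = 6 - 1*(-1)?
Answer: 303601/36 ≈ 8433.4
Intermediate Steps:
a(t, Z) = -t/2
S = -7/3 (S = -(6 - 1*(-1))/3 = -(6 + 1)/3 = -⅓*7 = -7/3 ≈ -2.3333)
(h + X(a(3, 6)*5 + S, 1/2 - 4/3))² = (-82 + (-½*3*5 - 7/3))² = (-82 + (-3/2*5 - 7/3))² = (-82 + (-15/2 - 7/3))² = (-82 - 59/6)² = (-551/6)² = 303601/36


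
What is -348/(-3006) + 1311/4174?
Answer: 898903/2091174 ≈ 0.42986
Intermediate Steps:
-348/(-3006) + 1311/4174 = -348*(-1/3006) + 1311*(1/4174) = 58/501 + 1311/4174 = 898903/2091174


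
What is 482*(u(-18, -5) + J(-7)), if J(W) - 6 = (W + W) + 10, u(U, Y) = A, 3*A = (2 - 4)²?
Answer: 4820/3 ≈ 1606.7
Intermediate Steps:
A = 4/3 (A = (2 - 4)²/3 = (⅓)*(-2)² = (⅓)*4 = 4/3 ≈ 1.3333)
u(U, Y) = 4/3
J(W) = 16 + 2*W (J(W) = 6 + ((W + W) + 10) = 6 + (2*W + 10) = 6 + (10 + 2*W) = 16 + 2*W)
482*(u(-18, -5) + J(-7)) = 482*(4/3 + (16 + 2*(-7))) = 482*(4/3 + (16 - 14)) = 482*(4/3 + 2) = 482*(10/3) = 4820/3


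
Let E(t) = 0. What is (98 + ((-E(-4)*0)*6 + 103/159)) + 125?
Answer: 35560/159 ≈ 223.65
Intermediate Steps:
(98 + ((-E(-4)*0)*6 + 103/159)) + 125 = (98 + ((-1*0*0)*6 + 103/159)) + 125 = (98 + ((0*0)*6 + 103*(1/159))) + 125 = (98 + (0*6 + 103/159)) + 125 = (98 + (0 + 103/159)) + 125 = (98 + 103/159) + 125 = 15685/159 + 125 = 35560/159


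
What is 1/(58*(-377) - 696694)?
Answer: -1/718560 ≈ -1.3917e-6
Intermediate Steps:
1/(58*(-377) - 696694) = 1/(-21866 - 696694) = 1/(-718560) = -1/718560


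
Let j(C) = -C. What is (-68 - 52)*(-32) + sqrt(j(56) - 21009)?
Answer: 3840 + I*sqrt(21065) ≈ 3840.0 + 145.14*I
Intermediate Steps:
(-68 - 52)*(-32) + sqrt(j(56) - 21009) = (-68 - 52)*(-32) + sqrt(-1*56 - 21009) = -120*(-32) + sqrt(-56 - 21009) = 3840 + sqrt(-21065) = 3840 + I*sqrt(21065)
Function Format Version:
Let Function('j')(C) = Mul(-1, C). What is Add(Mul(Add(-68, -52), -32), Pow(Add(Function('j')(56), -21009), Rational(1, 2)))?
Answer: Add(3840, Mul(I, Pow(21065, Rational(1, 2)))) ≈ Add(3840.0, Mul(145.14, I))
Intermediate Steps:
Add(Mul(Add(-68, -52), -32), Pow(Add(Function('j')(56), -21009), Rational(1, 2))) = Add(Mul(Add(-68, -52), -32), Pow(Add(Mul(-1, 56), -21009), Rational(1, 2))) = Add(Mul(-120, -32), Pow(Add(-56, -21009), Rational(1, 2))) = Add(3840, Pow(-21065, Rational(1, 2))) = Add(3840, Mul(I, Pow(21065, Rational(1, 2))))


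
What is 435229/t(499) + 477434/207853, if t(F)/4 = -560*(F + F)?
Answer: 976849602343/464659538560 ≈ 2.1023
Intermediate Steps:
t(F) = -4480*F (t(F) = 4*(-560*(F + F)) = 4*(-1120*F) = -4480*F)
435229/t(499) + 477434/207853 = 435229/((-4480*499)) + 477434/207853 = 435229/(-2235520) + 477434*(1/207853) = 435229*(-1/2235520) + 477434/207853 = -435229/2235520 + 477434/207853 = 976849602343/464659538560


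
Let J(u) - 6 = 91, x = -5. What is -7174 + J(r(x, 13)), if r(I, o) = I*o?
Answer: -7077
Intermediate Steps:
J(u) = 97 (J(u) = 6 + 91 = 97)
-7174 + J(r(x, 13)) = -7174 + 97 = -7077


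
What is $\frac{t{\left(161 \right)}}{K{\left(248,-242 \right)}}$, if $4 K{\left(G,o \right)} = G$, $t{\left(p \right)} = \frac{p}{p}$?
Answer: $\frac{1}{62} \approx 0.016129$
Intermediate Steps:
$t{\left(p \right)} = 1$
$K{\left(G,o \right)} = \frac{G}{4}$
$\frac{t{\left(161 \right)}}{K{\left(248,-242 \right)}} = 1 \frac{1}{\frac{1}{4} \cdot 248} = 1 \cdot \frac{1}{62} = \frac{1}{62}$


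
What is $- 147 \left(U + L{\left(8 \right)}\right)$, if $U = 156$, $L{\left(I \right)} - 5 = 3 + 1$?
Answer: $-24255$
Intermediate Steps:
$L{\left(I \right)} = 9$ ($L{\left(I \right)} = 5 + \left(3 + 1\right) = 5 + 4 = 9$)
$- 147 \left(U + L{\left(8 \right)}\right) = - 147 \left(156 + 9\right) = \left(-147\right) 165 = -24255$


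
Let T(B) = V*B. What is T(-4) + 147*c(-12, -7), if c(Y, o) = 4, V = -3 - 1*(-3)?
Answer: 588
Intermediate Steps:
V = 0 (V = -3 + 3 = 0)
T(B) = 0 (T(B) = 0*B = 0)
T(-4) + 147*c(-12, -7) = 0 + 147*4 = 0 + 588 = 588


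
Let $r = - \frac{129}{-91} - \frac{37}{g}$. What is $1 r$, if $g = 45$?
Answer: $\frac{2438}{4095} \approx 0.59536$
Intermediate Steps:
$r = \frac{2438}{4095}$ ($r = - \frac{129}{-91} - \frac{37}{45} = \left(-129\right) \left(- \frac{1}{91}\right) - \frac{37}{45} = \frac{129}{91} - \frac{37}{45} = \frac{2438}{4095} \approx 0.59536$)
$1 r = 1 \cdot \frac{2438}{4095} = \frac{2438}{4095}$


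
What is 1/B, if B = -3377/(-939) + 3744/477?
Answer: 49767/569605 ≈ 0.087371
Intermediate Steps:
B = 569605/49767 (B = -3377*(-1/939) + 3744*(1/477) = 3377/939 + 416/53 = 569605/49767 ≈ 11.445)
1/B = 1/(569605/49767) = 49767/569605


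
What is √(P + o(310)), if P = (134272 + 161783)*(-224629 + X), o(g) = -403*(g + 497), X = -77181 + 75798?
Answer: I*√66912307881 ≈ 2.5867e+5*I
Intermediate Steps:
X = -1383
o(g) = -200291 - 403*g (o(g) = -403*(497 + g) = -200291 - 403*g)
P = -66911982660 (P = (134272 + 161783)*(-224629 - 1383) = 296055*(-226012) = -66911982660)
√(P + o(310)) = √(-66911982660 + (-200291 - 403*310)) = √(-66911982660 + (-200291 - 124930)) = √(-66911982660 - 325221) = √(-66912307881) = I*√66912307881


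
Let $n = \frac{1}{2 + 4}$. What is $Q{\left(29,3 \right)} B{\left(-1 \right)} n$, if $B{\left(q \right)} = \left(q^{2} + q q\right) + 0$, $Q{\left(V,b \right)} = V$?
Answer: $\frac{29}{3} \approx 9.6667$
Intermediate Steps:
$B{\left(q \right)} = 2 q^{2}$ ($B{\left(q \right)} = \left(q^{2} + q^{2}\right) + 0 = 2 q^{2} + 0 = 2 q^{2}$)
$n = \frac{1}{6} \approx 0.16667$
$Q{\left(29,3 \right)} B{\left(-1 \right)} n = 29 \cdot 2 \left(-1\right)^{2} \cdot \frac{1}{6} = 29 \cdot 2 \cdot 1 \cdot \frac{1}{6} = 29 \cdot 2 \cdot \frac{1}{6} = 29 \cdot \frac{1}{3} = \frac{29}{3}$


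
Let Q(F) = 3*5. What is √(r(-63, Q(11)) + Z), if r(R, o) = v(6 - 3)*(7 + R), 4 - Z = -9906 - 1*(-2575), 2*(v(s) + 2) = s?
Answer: √7363 ≈ 85.808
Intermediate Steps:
v(s) = -2 + s/2
Q(F) = 15
Z = 7335 (Z = 4 - (-9906 - 1*(-2575)) = 4 - (-9906 + 2575) = 4 - 1*(-7331) = 4 + 7331 = 7335)
r(R, o) = -7/2 - R/2 (r(R, o) = (-2 + (6 - 3)/2)*(7 + R) = (-2 + (½)*3)*(7 + R) = (-2 + 3/2)*(7 + R) = -(7 + R)/2 = -7/2 - R/2)
√(r(-63, Q(11)) + Z) = √((-7/2 - ½*(-63)) + 7335) = √((-7/2 + 63/2) + 7335) = √(28 + 7335) = √7363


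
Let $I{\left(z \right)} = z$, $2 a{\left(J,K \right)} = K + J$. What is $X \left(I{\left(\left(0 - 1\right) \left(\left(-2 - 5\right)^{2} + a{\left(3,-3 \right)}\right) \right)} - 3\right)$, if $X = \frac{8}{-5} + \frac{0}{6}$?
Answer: $\frac{416}{5} \approx 83.2$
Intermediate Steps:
$a{\left(J,K \right)} = \frac{J}{2} + \frac{K}{2}$ ($a{\left(J,K \right)} = \frac{K + J}{2} = \frac{J + K}{2} = \frac{J}{2} + \frac{K}{2}$)
$X = - \frac{8}{5}$ ($X = 8 \left(- \frac{1}{5}\right) + 0 \cdot \frac{1}{6} = - \frac{8}{5} + 0 = - \frac{8}{5} \approx -1.6$)
$X \left(I{\left(\left(0 - 1\right) \left(\left(-2 - 5\right)^{2} + a{\left(3,-3 \right)}\right) \right)} - 3\right) = - \frac{8 \left(\left(0 - 1\right) \left(\left(-2 - 5\right)^{2} + \left(\frac{1}{2} \cdot 3 + \frac{1}{2} \left(-3\right)\right)\right) - 3\right)}{5} = - \frac{8 \left(- (\left(-7\right)^{2} + \left(\frac{3}{2} - \frac{3}{2}\right)) - 3\right)}{5} = - \frac{8 \left(- (49 + 0) - 3\right)}{5} = - \frac{8 \left(\left(-1\right) 49 - 3\right)}{5} = - \frac{8 \left(-49 - 3\right)}{5} = \left(- \frac{8}{5}\right) \left(-52\right) = \frac{416}{5}$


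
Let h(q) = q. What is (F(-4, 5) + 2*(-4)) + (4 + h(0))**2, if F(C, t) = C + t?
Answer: 9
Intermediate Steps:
(F(-4, 5) + 2*(-4)) + (4 + h(0))**2 = ((-4 + 5) + 2*(-4)) + (4 + 0)**2 = (1 - 8) + 4**2 = -7 + 16 = 9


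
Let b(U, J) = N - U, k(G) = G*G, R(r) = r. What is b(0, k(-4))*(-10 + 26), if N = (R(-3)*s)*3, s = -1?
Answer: 144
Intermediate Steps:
N = 9 (N = -3*(-1)*3 = 3*3 = 9)
k(G) = G²
b(U, J) = 9 - U
b(0, k(-4))*(-10 + 26) = (9 - 1*0)*(-10 + 26) = (9 + 0)*16 = 9*16 = 144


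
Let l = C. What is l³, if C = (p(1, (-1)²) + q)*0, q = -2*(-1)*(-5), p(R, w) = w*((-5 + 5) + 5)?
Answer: 0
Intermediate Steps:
p(R, w) = 5*w (p(R, w) = w*(0 + 5) = w*5 = 5*w)
q = -10 (q = 2*(-5) = -10)
C = 0 (C = (5*(-1)² - 10)*0 = (5*1 - 10)*0 = (5 - 10)*0 = -5*0 = 0)
l = 0
l³ = 0³ = 0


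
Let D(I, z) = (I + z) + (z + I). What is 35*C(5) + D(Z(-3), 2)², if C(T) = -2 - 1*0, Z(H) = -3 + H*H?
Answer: 186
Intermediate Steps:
Z(H) = -3 + H²
D(I, z) = 2*I + 2*z (D(I, z) = (I + z) + (I + z) = 2*I + 2*z)
C(T) = -2 (C(T) = -2 + 0 = -2)
35*C(5) + D(Z(-3), 2)² = 35*(-2) + (2*(-3 + (-3)²) + 2*2)² = -70 + (2*(-3 + 9) + 4)² = -70 + (2*6 + 4)² = -70 + (12 + 4)² = -70 + 16² = -70 + 256 = 186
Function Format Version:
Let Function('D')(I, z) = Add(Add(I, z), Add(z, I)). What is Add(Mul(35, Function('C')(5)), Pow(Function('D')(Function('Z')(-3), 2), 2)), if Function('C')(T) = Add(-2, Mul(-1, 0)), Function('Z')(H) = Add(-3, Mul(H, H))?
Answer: 186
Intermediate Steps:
Function('Z')(H) = Add(-3, Pow(H, 2))
Function('D')(I, z) = Add(Mul(2, I), Mul(2, z)) (Function('D')(I, z) = Add(Add(I, z), Add(I, z)) = Add(Mul(2, I), Mul(2, z)))
Function('C')(T) = -2 (Function('C')(T) = Add(-2, 0) = -2)
Add(Mul(35, Function('C')(5)), Pow(Function('D')(Function('Z')(-3), 2), 2)) = Add(Mul(35, -2), Pow(Add(Mul(2, Add(-3, Pow(-3, 2))), Mul(2, 2)), 2)) = Add(-70, Pow(Add(Mul(2, Add(-3, 9)), 4), 2)) = Add(-70, Pow(Add(Mul(2, 6), 4), 2)) = Add(-70, Pow(Add(12, 4), 2)) = Add(-70, Pow(16, 2)) = Add(-70, 256) = 186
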